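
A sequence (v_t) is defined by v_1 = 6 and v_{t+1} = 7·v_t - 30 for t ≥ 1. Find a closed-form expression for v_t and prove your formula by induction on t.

v_t = 7^(t - 1) + 5

Computing the first terms: v_1 = 6, v_2 = 12, v_3 = 54. This suggests v_t = 7^(t - 1) + 5.
Base step (t = 1): the formula gives 6 = 6 = v_1.
Inductive step: suppose the statement holds for some r ≥ 1, so v_r = 7^(r - 1) + 5.
Then v_{r+1} = 7·v_r - 30 = 7·(7^(r - 1) + 5) - 30 = 7^r + 5 = 7^((r+1) - 1) + 5,
which is the claimed formula at t = r+1.
By induction, the statement is established for all t ≥ 1.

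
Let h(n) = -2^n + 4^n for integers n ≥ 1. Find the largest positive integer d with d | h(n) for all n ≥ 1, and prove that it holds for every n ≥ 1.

Computing the first values: h(1) = 2 and h(2) = 12; gcd(2, 12) = 2, so d ≤ 2.
We prove 2 | -2^n + 4^n for all n ≥ 1 by induction on n.
When n = 1: h(1) = 2 = 2·(1), so 2 | h(1).
Inductive step: suppose the statement holds for some i ≥ 1, i.e. 2 | h(i). Then
4^{i+1} − 2^{i+1} = 4·4^i − 2·2^i = 4·(4^i − 2^i) + (2)·2^i. The first term is divisible by 2 by the inductive hypothesis, and the second term (2)·2^i is divisible by 2 since 2 | 2. Hence 2 | h(i+1).
This completes the induction.
Therefore the largest such d is 2.

d = 2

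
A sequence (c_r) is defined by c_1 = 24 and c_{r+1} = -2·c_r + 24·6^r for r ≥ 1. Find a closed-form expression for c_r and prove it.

c_r = -3(-2)^r + 3·6^r

Computing the first terms: c_1 = 24, c_2 = 96, c_3 = 672. This suggests c_r = -3(-2)^r + 3·6^r.
Base step (r = 1): the formula gives 24 = 24 = c_1.
Inductive step: suppose the statement holds for some m ≥ 1, so c_m = -3(-2)^m + 3·6^m.
Then c_{m+1} = -2·c_m + 24·6^m = -2·(-3(-2)^m + 3·6^m) + 24·6^m = -3(-2)^(m + 1) + 3·6^(m + 1),
which is the claimed formula at r = m+1.
By the principle of mathematical induction, the result holds for all r ≥ 1.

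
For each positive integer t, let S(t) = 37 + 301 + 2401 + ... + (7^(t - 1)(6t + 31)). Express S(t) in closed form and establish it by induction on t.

S(t) = 7^t(t + 5) - 5

We claim S(t) = 7^t(t + 5) - 5 for all t ≥ 1.
For the base case t = 1: S(1) = 37, and the closed form gives 37. They agree.
Inductive step: assume the claim holds for t = r, so S(r) = 7^r(r + 5) - 5.
Then S(r+1) = S(r) + (7^r(6r + 37)) = (7^r(r + 5) - 5) + (7^r(6r + 37)).
Simplifying, S(r+1) = 7·7^r·r + 42·7^r - 5 = 7^(r+1)((r+1) + 5) - 5,
which is the closed form with t = r+1.
This completes the induction.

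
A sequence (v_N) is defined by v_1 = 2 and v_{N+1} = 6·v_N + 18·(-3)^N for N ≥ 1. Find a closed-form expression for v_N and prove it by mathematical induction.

v_N = -2(-3)^N - 4·6^(N - 1)

Computing the first terms: v_1 = 2, v_2 = -42, v_3 = -90. This suggests v_N = -2(-3)^N - 4·6^(N - 1).
Base case (N = 1): the formula gives 2 = 2 = v_1.
For the inductive step, assume it holds for an arbitrary r ≥ 1, so v_r = -2(-3)^r - 4·6^(r - 1).
Then v_{r+1} = 6·v_r + 18·(-3)^r = 6·(-2(-3)^r - 4·6^(r - 1)) + 18·(-3)^r = -2(-3)^(r + 1) - 4·6^r = -2(-3)^(r+1) - 4·6^((r+1) - 1),
which is the claimed formula at N = r+1.
Hence, by induction on N, the claim holds for every N ≥ 1.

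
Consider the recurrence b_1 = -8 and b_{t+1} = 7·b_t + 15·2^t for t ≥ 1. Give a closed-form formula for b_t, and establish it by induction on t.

Computing the first terms: b_1 = -8, b_2 = -26, b_3 = -122. This suggests b_t = -3·2^t - 2·7^(t - 1).
When t = 1: the formula gives -8 = -8 = b_1.
Inductive step: suppose the statement holds for some i ≥ 1, so b_i = -3·2^i - 2·7^(i - 1).
Then b_{i+1} = 7·b_i + 15·2^i = 7·(-3·2^i - 2·7^(i - 1)) + 15·2^i = -3·2^(i + 1) - 2·7^i = -3·2^(i+1) - 2·7^((i+1) - 1),
which is the claimed formula at t = i+1.
By the principle of mathematical induction, the result holds for all t ≥ 1.

b_t = -3·2^t - 2·7^(t - 1)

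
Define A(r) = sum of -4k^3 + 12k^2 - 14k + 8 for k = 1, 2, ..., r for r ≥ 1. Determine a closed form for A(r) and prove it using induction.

We claim A(r) = -r(r^3 - 2r^2 + 2r - 3) for all r ≥ 1.
Base step (r = 1): A(1) = 2, and the closed form gives 2. They agree.
Inductive step: assume the claim holds for r = k, so A(k) = k(-k^3 + 2k^2 - 2k + 3).
Then A(k+1) = A(k) + (-4k^3 - 2k + 2) = (k(-k^3 + 2k^2 - 2k + 3)) + (-4k^3 - 2k + 2).
Simplifying, A(k+1) = -(k + 1)(k^3 + k^2 + k - 2) = -(k+1)((k+1)^3 - 2(k+1)^2 + 2(k+1) - 3),
which is the closed form with r = k+1.
By the principle of mathematical induction, the result holds for all r ≥ 1.

A(r) = -r(r^3 - 2r^2 + 2r - 3)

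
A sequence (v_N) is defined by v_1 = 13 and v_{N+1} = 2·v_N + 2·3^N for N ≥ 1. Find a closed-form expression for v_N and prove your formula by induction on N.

v_N = 7·2^(N - 1) + 2·3^N

Computing the first terms: v_1 = 13, v_2 = 32, v_3 = 82. This suggests v_N = 7·2^(N - 1) + 2·3^N.
Base case (N = 1): the formula gives 13 = 13 = v_1.
For the inductive step, assume it holds for an arbitrary r ≥ 1, so v_r = 7·2^(r - 1) + 2·3^r.
Then v_{r+1} = 2·v_r + 2·3^r = 2·(7·2^(r - 1) + 2·3^r) + 2·3^r = 7·2^r + 2·3^(r + 1) = 7·2^((r+1) - 1) + 2·3^(r+1),
which is the claimed formula at N = r+1.
This completes the induction.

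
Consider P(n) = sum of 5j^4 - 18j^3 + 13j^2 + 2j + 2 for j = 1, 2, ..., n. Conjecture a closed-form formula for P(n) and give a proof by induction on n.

P(n) = n(n^4 - 2n^3 - 3n^2 + 3n + 5)

We claim P(n) = n(n^4 - 2n^3 - 3n^2 + 3n + 5) for all n ≥ 1.
For the base case n = 1: P(1) = 4, and the closed form gives 4. They agree.
For the inductive step, assume it holds for an arbitrary j ≥ 1, so P(j) = j(j^4 - 2j^3 - 3j^2 + 3j + 5).
Then P(j+1) = P(j) + (5j^4 + 2j^3 - 11j^2 - 6j + 4) = (j(j^4 - 2j^3 - 3j^2 + 3j + 5)) + (5j^4 + 2j^3 - 11j^2 - 6j + 4).
Simplifying, P(j+1) = (j + 1)(j^4 + 2j^3 - 3j^2 - 5j + 4) = (j+1)((j+1)^4 - 2(j+1)^3 - 3(j+1)^2 + 3(j+1) + 5),
which is the closed form with n = j+1.
By induction, the statement is established for all n ≥ 1.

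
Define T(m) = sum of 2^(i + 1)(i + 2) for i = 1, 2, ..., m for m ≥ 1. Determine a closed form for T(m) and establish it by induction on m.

We claim T(m) = 4·2^m(m + 1) - 4 for all m ≥ 1.
When m = 1: T(1) = 12, and the closed form gives 12. They agree.
For the inductive step, assume it holds for an arbitrary i ≥ 1, so T(i) = 4·2^i(i + 1) - 4.
Then T(i+1) = T(i) + (2^(i + 2)(i + 3)) = (4·2^i(i + 1) - 4) + (2^(i + 2)(i + 3)).
Simplifying, T(i+1) = 8·2^i·i + 16·2^i - 4 = 4·2^(i+1)((i+1) + 1) - 4,
which is the closed form with m = i+1.
By the principle of mathematical induction, the result holds for all m ≥ 1.

T(m) = 4·2^m(m + 1) - 4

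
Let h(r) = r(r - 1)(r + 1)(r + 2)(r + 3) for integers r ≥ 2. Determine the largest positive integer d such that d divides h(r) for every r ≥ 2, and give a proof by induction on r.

Computing the first values: h(2) = 120 and h(3) = 720; gcd(120, 720) = 120, so d ≤ 120.
We prove 120 | r(r - 1)(r + 1)(r + 2)(r + 3) for all r ≥ 2 by induction on r.
When r = 2: h(2) = 120 = 120·(1), so 120 | h(2).
Suppose the result is true for r = p, i.e. 120 | h(p). Then
h(p+1) − h(p) = p·(p+1)·(p+2)·(p+3)·(p+4) − (p-1)·p·(p+1)·(p+2)·(p+3) = p·(p+1)·(p+2)·(p+3)·[(p+4) − (p-1)] = 5·p·(p+1)·(p+2)·(p+3). The product of 4 consecutive integers is divisible by (4)! = 24, so h(p+1) − h(p) is divisible by 5·24 = 120. By the inductive hypothesis 120 | h(p), hence 120 | h(p+1).
By the principle of mathematical induction, the result holds for all r ≥ 2.
Therefore the largest such d is 120.

d = 120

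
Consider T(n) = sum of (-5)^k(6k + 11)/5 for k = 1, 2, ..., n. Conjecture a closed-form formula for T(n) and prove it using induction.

T(n) = (-5)^n(n + 2) - 2

We claim T(n) = (-5)^n(n + 2) - 2 for all n ≥ 1.
When n = 1: T(1) = -17, and the closed form gives -17. They agree.
Inductive step: assume the claim holds for n = k, so T(k) = (-5)^k(k + 2) - 2.
Then T(k+1) = T(k) + ((-5)^k(-6k - 17)) = ((-5)^k(k + 2) - 2) + ((-5)^k(-6k - 17)).
Simplifying, T(k+1) = -5(-5)^k·k - 15(-5)^k - 2 = (-5)^(k+1)((k+1) + 2) - 2,
which is the closed form with n = k+1.
By the principle of mathematical induction, the result holds for all n ≥ 1.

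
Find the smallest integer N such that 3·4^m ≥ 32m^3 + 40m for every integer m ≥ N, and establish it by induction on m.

At m = 5: 3072 < 4200, so the inequality fails and N ≥ 6. We prove 3·4^m ≥ 32m^3 + 40m for all m ≥ 6.
For the base case m = 6: 3·4^m = 12288 and 32m^3 + 40m = 7152, so 12288 ≥ 7152.
For the inductive step, assume it holds for an arbitrary k ≥ 6, so 3·4^k ≥ 32k^3 + 40k.
Then 3·4^(k + 1) = 4·(3·4^k) ≥ 4·(32k^3 + 40k).
Also, for k ≥ 6 we have 4·(32k^3 + 40k) ≥ 32(k+1)^3 + 40(k+1), since 4·(32k^3 + 40k) − (32(k+1)^3 + 40(k+1)) = 96k^3 - 96k^2 + 24k - 72, which is nonnegative for all k ≥ 6.
Combining, 3·4^(k + 1) ≥ 32(k+1)^3 + 40(k+1).
This completes the induction.
Hence the smallest such N is 6.

N = 6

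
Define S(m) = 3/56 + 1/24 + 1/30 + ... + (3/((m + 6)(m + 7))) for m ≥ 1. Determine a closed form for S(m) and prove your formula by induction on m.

S(m) = 3m/(7(m + 7))

We claim S(m) = 3m/(7(m + 7)) for all m ≥ 1.
For the base case m = 1: S(1) = 3/56, and the closed form gives 3/56. They agree.
Inductive step: assume the claim holds for m = p, so S(p) = 3p/(7(p + 7)).
Then S(p+1) = S(p) + (3/((p + 7)(p + 8))) = (3p/(7(p + 7))) + (3/((p + 7)(p + 8))).
Simplifying, S(p+1) = 3(p + 1)/(7(p + 8)) = 3(p+1)/(7((p+1) + 7)),
which is the closed form with m = p+1.
Hence, by induction on m, the claim holds for every m ≥ 1.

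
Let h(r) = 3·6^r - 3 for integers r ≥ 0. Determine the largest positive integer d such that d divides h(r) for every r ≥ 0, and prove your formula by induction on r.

Computing the first values: h(0) = 0 and h(1) = 15; gcd(0, 15) = 15, so d ≤ 15.
We prove 15 | 3·6^r - 3 for all r ≥ 0 by induction on r.
When r = 0: h(0) = 0 = 15·(0), so 15 | h(0).
Inductive step: assume the claim holds for r = p, i.e. 15 | h(p). Then
h(p+1) = 3·6^(p+1) - 3 = 6·(3·6^p - 3) + 15 = 6·h(p) + 15. The first term is divisible by 15 by the inductive hypothesis, and 15 is divisible by 15. Hence 15 | h(p+1).
By the principle of mathematical induction, the result holds for all r ≥ 0.
Therefore the largest such d is 15.

d = 15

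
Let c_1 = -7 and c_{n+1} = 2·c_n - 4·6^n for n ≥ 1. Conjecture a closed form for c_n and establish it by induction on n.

c_n = -2^(n - 1) - 6^n

Computing the first terms: c_1 = -7, c_2 = -38, c_3 = -220. This suggests c_n = -2^(n - 1) - 6^n.
Base case (n = 1): the formula gives -7 = -7 = c_1.
Suppose the result is true for n = p, so c_p = -2^(p - 1) - 6^p.
Then c_{p+1} = 2·c_p - 4·6^p = 2·(-2^(p - 1) - 6^p) - 4·6^p = -2^p - 6^(p + 1) = -2^((p+1) - 1) - 6^(p+1),
which is the claimed formula at n = p+1.
By induction, the statement is established for all n ≥ 1.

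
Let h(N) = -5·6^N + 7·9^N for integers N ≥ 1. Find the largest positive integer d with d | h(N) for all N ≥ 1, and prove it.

d = 3

Computing the first values: h(1) = 33 and h(2) = 387; gcd(33, 387) = 3, so d ≤ 3.
We prove 3 | -5·6^N + 7·9^N for all N ≥ 1 by induction on N.
Base case (N = 1): h(1) = 33 = 3·(11), so 3 | h(1).
Inductive step: suppose the statement holds for some r ≥ 1, i.e. 3 | h(r). Then
h(r+1) − 9·h(r) = (-5·6^(r+1) + 7·9^(r+1)) − 9·(-5·6^r + 7·9^r) = (-5)·6^r·(6 − 9) = (15)·6^r. Since 3 | h(r) by the inductive hypothesis, 3 | 9·h(r); and 3 | 15 since 15 = 3·5. Therefore 3 | h(r+1).
By induction, the statement is established for all N ≥ 1.
Therefore the largest such d is 3.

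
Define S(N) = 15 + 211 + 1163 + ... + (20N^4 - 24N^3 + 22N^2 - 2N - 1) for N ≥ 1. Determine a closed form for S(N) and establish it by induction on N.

We claim S(N) = N(4N^4 + 4N^3 + 2N^2 + 4N + 1) for all N ≥ 1.
Base case (N = 1): S(1) = 15, and the closed form gives 15. They agree.
Inductive step: suppose the statement holds for some k ≥ 1, so S(k) = k(4k^4 + 4k^3 + 2k^2 + 4k + 1).
Then S(k+1) = S(k) + (20k^4 + 56k^3 + 70k^2 + 50k + 15) = (k(4k^4 + 4k^3 + 2k^2 + 4k + 1)) + (20k^4 + 56k^3 + 70k^2 + 50k + 15).
Simplifying, S(k+1) = (k + 1)(4k^4 + 20k^3 + 38k^2 + 36k + 15) = (k+1)(4(k+1)^4 + 4(k+1)^3 + 2(k+1)^2 + 4(k+1) + 1),
which is the closed form with N = k+1.
This completes the induction.

S(N) = N(4N^4 + 4N^3 + 2N^2 + 4N + 1)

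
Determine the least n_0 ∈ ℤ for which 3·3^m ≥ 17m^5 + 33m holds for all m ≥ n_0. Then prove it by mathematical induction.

n_0 = 14

At m = 13: 4782969 < 6312410, so the inequality fails and n_0 ≥ 14. We prove 3·3^m ≥ 17m^5 + 33m for all m ≥ 14.
Base case (m = 14): 3·3^m = 14348907 and 17m^5 + 33m = 9143470, so 14348907 ≥ 9143470.
Inductive step: suppose the statement holds for some p ≥ 14, so 3·3^p ≥ 17p^5 + 33p.
Then 3·3^(p + 1) = 3·(3·3^p) ≥ 3·(17p^5 + 33p).
Also, for p ≥ 14 we have 3·(17p^5 + 33p) ≥ 17(p+1)^5 + 33(p+1), since 3·(17p^5 + 33p) − (17(p+1)^5 + 33(p+1)) = 34p^5 - 85p^4 - 170p^3 - 170p^2 - 19p - 50, which is nonnegative for all p ≥ 14.
Combining, 3·3^(p + 1) ≥ 17(p+1)^5 + 33(p+1).
This completes the induction.
Hence the smallest such n_0 is 14.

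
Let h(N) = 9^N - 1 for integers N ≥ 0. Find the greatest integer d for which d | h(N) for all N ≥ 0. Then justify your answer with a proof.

d = 8

Computing the first values: h(0) = 0 and h(1) = 8; gcd(0, 8) = 8, so d ≤ 8.
We prove 8 | 9^N - 1 for all N ≥ 0 by induction on N.
Base case (N = 0): h(0) = 0 = 8·(0), so 8 | h(0).
For the inductive step, assume it holds for an arbitrary i ≥ 0, i.e. 8 | h(i). Then
h(i+1) = 9^(i+1) - 1 = 9·(9^i - 1) + 8 = 9·h(i) + 8. The first term is divisible by 8 by the inductive hypothesis, and 8 is divisible by 8. Hence 8 | h(i+1).
This completes the induction.
Therefore the largest such d is 8.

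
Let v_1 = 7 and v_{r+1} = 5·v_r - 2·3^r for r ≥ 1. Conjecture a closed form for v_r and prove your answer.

v_r = 3^r + 4·5^(r - 1)

Computing the first terms: v_1 = 7, v_2 = 29, v_3 = 127. This suggests v_r = 3^r + 4·5^(r - 1).
Base step (r = 1): the formula gives 7 = 7 = v_1.
Suppose the result is true for r = j, so v_j = 3^j + 4·5^(j - 1).
Then v_{j+1} = 5·v_j - 2·3^j = 5·(3^j + 4·5^(j - 1)) - 2·3^j = 3^(j + 1) + 4·5^j = 3^(j+1) + 4·5^((j+1) - 1),
which is the claimed formula at r = j+1.
By the principle of mathematical induction, the result holds for all r ≥ 1.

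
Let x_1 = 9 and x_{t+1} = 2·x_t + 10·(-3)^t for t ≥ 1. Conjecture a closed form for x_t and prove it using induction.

x_t = -2(-3)^t + 3·2^(t - 1)

Computing the first terms: x_1 = 9, x_2 = -12, x_3 = 66. This suggests x_t = -2(-3)^t + 3·2^(t - 1).
Base step (t = 1): the formula gives 9 = 9 = x_1.
Inductive step: suppose the statement holds for some m ≥ 1, so x_m = -2(-3)^m + 3·2^(m - 1).
Then x_{m+1} = 2·x_m + 10·(-3)^m = 2·(-2(-3)^m + 3·2^(m - 1)) + 10·(-3)^m = -2(-3)^(m + 1) + 3·2^m = -2(-3)^(m+1) + 3·2^((m+1) - 1),
which is the claimed formula at t = m+1.
Hence, by induction on t, the claim holds for every t ≥ 1.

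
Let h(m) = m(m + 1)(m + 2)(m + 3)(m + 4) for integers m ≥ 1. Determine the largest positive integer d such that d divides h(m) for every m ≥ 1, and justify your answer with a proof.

Computing the first values: h(1) = 120 and h(2) = 720; gcd(120, 720) = 120, so d ≤ 120.
We prove 120 | m(m + 1)(m + 2)(m + 3)(m + 4) for all m ≥ 1 by induction on m.
Base step (m = 1): h(1) = 120 = 120·(1), so 120 | h(1).
Inductive step: assume the claim holds for m = i, i.e. 120 | h(i). Then
h(i+1) − h(i) = (i+1)·(i+2)·(i+3)·(i+4)·(i+5) − i·(i+1)·(i+2)·(i+3)·(i+4) = (i+1)·(i+2)·(i+3)·(i+4)·[(i+5) − i] = 5·(i+1)·(i+2)·(i+3)·(i+4). The product of 4 consecutive integers is divisible by (4)! = 24, so h(i+1) − h(i) is divisible by 5·24 = 120. By the inductive hypothesis 120 | h(i), hence 120 | h(i+1).
By induction, the statement is established for all m ≥ 1.
Therefore the largest such d is 120.

d = 120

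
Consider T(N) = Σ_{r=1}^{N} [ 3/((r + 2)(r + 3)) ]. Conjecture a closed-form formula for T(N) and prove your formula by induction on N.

We claim T(N) = N/(N + 3) for all N ≥ 1.
Base step (N = 1): T(1) = 1/4, and the closed form gives 1/4. They agree.
For the inductive step, assume it holds for an arbitrary r ≥ 1, so T(r) = r/(r + 3).
Then T(r+1) = T(r) + (3/((r + 3)(r + 4))) = (r/(r + 3)) + (3/((r + 3)(r + 4))).
Simplifying, T(r+1) = (r + 1)/(r + 4) = (r+1)/((r+1) + 3),
which is the closed form with N = r+1.
Hence, by induction on N, the claim holds for every N ≥ 1.

T(N) = N/(N + 3)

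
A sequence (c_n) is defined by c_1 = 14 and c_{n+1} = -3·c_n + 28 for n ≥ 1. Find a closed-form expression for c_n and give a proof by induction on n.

c_n = 7(-3)^(n - 1) + 7

Computing the first terms: c_1 = 14, c_2 = -14, c_3 = 70. This suggests c_n = 7(-3)^(n - 1) + 7.
For the base case n = 1: the formula gives 14 = 14 = c_1.
Inductive step: assume the claim holds for n = m, so c_m = 7(-3)^(m - 1) + 7.
Then c_{m+1} = -3·c_m + 28 = -3·(7(-3)^(m - 1) + 7) + 28 = 7(-3)^m + 7 = 7(-3)^((m+1) - 1) + 7,
which is the claimed formula at n = m+1.
By the principle of mathematical induction, the result holds for all n ≥ 1.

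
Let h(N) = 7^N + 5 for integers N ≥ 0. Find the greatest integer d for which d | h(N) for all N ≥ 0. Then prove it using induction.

d = 6

Computing the first values: h(0) = 6 and h(1) = 12; gcd(6, 12) = 6, so d ≤ 6.
We prove 6 | 7^N + 5 for all N ≥ 0 by induction on N.
For the base case N = 0: h(0) = 6 = 6·(1), so 6 | h(0).
Inductive step: assume the claim holds for N = m, i.e. 6 | h(m). Then
h(m+1) = 7^(m+1) + 5 = 7·(7^m + 5) - 30 = 7·h(m) - 30. The first term is divisible by 6 by the inductive hypothesis, and -30 is divisible by 6. Hence 6 | h(m+1).
By induction, the statement is established for all N ≥ 0.
Therefore the largest such d is 6.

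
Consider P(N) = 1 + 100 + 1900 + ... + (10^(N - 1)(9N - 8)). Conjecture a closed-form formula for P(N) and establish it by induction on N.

We claim P(N) = 10^N(N - 1) + 1 for all N ≥ 1.
When N = 1: P(1) = 1, and the closed form gives 1. They agree.
Inductive step: suppose the statement holds for some p ≥ 1, so P(p) = 10^p(p - 1) + 1.
Then P(p+1) = P(p) + (10^p(9p + 1)) = (10^p(p - 1) + 1) + (10^p(9p + 1)).
Simplifying, P(p+1) = 10^(p + 1)p + 1 = 10^(p+1)((p+1) - 1) + 1,
which is the closed form with N = p+1.
This completes the induction.

P(N) = 10^N(N - 1) + 1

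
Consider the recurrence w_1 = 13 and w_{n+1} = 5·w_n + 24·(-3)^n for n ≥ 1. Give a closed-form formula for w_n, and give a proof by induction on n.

w_n = (-3)^(n + 1) + 4·5^(n - 1)

Computing the first terms: w_1 = 13, w_2 = -7, w_3 = 181. This suggests w_n = (-3)^(n + 1) + 4·5^(n - 1).
For the base case n = 1: the formula gives 13 = 13 = w_1.
Inductive step: assume the claim holds for n = i, so w_i = (-3)^(i + 1) + 4·5^(i - 1).
Then w_{i+1} = 5·w_i + 24·(-3)^i = 5·((-3)^(i + 1) + 4·5^(i - 1)) + 24·(-3)^i = (-3)^(i + 2) + 4·5^i = (-3)^((i+1) + 1) + 4·5^((i+1) - 1),
which is the claimed formula at n = i+1.
Hence, by induction on n, the claim holds for every n ≥ 1.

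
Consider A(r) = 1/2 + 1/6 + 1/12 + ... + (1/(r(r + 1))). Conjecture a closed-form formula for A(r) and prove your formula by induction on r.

We claim A(r) = r/(r + 1) for all r ≥ 1.
When r = 1: A(1) = 1/2, and the closed form gives 1/2. They agree.
Suppose the result is true for r = j, so A(j) = j/(j + 1).
Then A(j+1) = A(j) + (1/((j + 1)(j + 2))) = (j/(j + 1)) + (1/((j + 1)(j + 2))).
Simplifying, A(j+1) = (j + 1)/(j + 2) = (j+1)/((j+1) + 1),
which is the closed form with r = j+1.
This completes the induction.

A(r) = r/(r + 1)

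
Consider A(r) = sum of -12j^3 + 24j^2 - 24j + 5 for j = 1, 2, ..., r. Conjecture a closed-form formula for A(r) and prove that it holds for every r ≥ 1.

A(r) = -r(3r^3 - 2r^2 + 3r + 3)

We claim A(r) = -r(3r^3 - 2r^2 + 3r + 3) for all r ≥ 1.
For the base case r = 1: A(1) = -7, and the closed form gives -7. They agree.
Inductive step: suppose the statement holds for some j ≥ 1, so A(j) = j(-3j^3 + 2j^2 - 3j - 3).
Then A(j+1) = A(j) + (-12j^3 - 12j^2 - 12j - 7) = (j(-3j^3 + 2j^2 - 3j - 3)) + (-12j^3 - 12j^2 - 12j - 7).
Simplifying, A(j+1) = -(j + 1)(3j^3 + 7j^2 + 8j + 7) = -(j+1)(3(j+1)^3 - 2(j+1)^2 + 3(j+1) + 3),
which is the closed form with r = j+1.
By induction, the statement is established for all r ≥ 1.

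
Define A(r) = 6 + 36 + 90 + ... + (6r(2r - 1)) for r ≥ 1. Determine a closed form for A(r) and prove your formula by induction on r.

We claim A(r) = r(r + 1)(4r - 1) for all r ≥ 1.
Base step (r = 1): A(1) = 6, and the closed form gives 6. They agree.
Inductive step: assume the claim holds for r = j, so A(j) = j(4j^2 + 3j - 1).
Then A(j+1) = A(j) + (6(j + 1)(2j + 1)) = (j(4j^2 + 3j - 1)) + (6(j + 1)(2j + 1)).
Simplifying, A(j+1) = (j + 1)(j + 2)(4j + 3) = (j+1)((j+1) + 1)(4(j+1) - 1),
which is the closed form with r = j+1.
By the principle of mathematical induction, the result holds for all r ≥ 1.

A(r) = r(r + 1)(4r - 1)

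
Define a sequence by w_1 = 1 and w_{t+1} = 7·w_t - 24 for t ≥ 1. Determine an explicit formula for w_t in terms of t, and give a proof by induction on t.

w_t = -3·7^(t - 1) + 4

Computing the first terms: w_1 = 1, w_2 = -17, w_3 = -143. This suggests w_t = -3·7^(t - 1) + 4.
When t = 1: the formula gives 1 = 1 = w_1.
Inductive step: assume the claim holds for t = m, so w_m = -3·7^(m - 1) + 4.
Then w_{m+1} = 7·w_m - 24 = 7·(-3·7^(m - 1) + 4) - 24 = -3·7^m + 4 = -3·7^((m+1) - 1) + 4,
which is the claimed formula at t = m+1.
Hence, by induction on t, the claim holds for every t ≥ 1.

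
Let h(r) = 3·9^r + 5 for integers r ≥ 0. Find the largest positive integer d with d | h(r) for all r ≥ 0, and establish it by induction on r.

Computing the first values: h(0) = 8 and h(1) = 32; gcd(8, 32) = 8, so d ≤ 8.
We prove 8 | 3·9^r + 5 for all r ≥ 0 by induction on r.
Base step (r = 0): h(0) = 8 = 8·(1), so 8 | h(0).
Inductive step: assume the claim holds for r = i, i.e. 8 | h(i). Then
h(i+1) = 3·9^(i+1) + 5 = 9·(3·9^i + 5) - 40 = 9·h(i) - 40. The first term is divisible by 8 by the inductive hypothesis, and -40 is divisible by 8. Hence 8 | h(i+1).
Hence, by induction on r, the claim holds for every r ≥ 0.
Therefore the largest such d is 8.

d = 8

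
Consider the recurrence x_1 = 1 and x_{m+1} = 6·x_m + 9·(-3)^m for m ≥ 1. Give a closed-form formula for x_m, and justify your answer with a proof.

Computing the first terms: x_1 = 1, x_2 = -21, x_3 = -45. This suggests x_m = -(-3)^m - 2·6^(m - 1).
When m = 1: the formula gives 1 = 1 = x_1.
Inductive step: suppose the statement holds for some k ≥ 1, so x_k = -(-3)^k - 2·6^(k - 1).
Then x_{k+1} = 6·x_k + 9·(-3)^k = 6·(-(-3)^k - 2·6^(k - 1)) + 9·(-3)^k = -(-3)^(k + 1) - 2·6^k = -(-3)^(k+1) - 2·6^((k+1) - 1),
which is the claimed formula at m = k+1.
By induction, the statement is established for all m ≥ 1.

x_m = -(-3)^m - 2·6^(m - 1)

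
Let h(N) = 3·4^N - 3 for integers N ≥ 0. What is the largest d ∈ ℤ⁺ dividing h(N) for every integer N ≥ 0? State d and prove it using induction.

Computing the first values: h(0) = 0 and h(1) = 9; gcd(0, 9) = 9, so d ≤ 9.
We prove 9 | 3·4^N - 3 for all N ≥ 0 by induction on N.
For the base case N = 0: h(0) = 0 = 9·(0), so 9 | h(0).
Inductive step: assume the claim holds for N = j, i.e. 9 | h(j). Then
h(j+1) = 3·4^(j+1) - 3 = 4·(3·4^j - 3) + 9 = 4·h(j) + 9. The first term is divisible by 9 by the inductive hypothesis, and 9 is divisible by 9. Hence 9 | h(j+1).
By induction, the statement is established for all N ≥ 0.
Therefore the largest such d is 9.

d = 9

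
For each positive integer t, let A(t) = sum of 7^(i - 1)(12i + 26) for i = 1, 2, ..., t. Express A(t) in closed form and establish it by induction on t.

A(t) = 2·7^t(t + 2) - 4

We claim A(t) = 2·7^t(t + 2) - 4 for all t ≥ 1.
When t = 1: A(1) = 38, and the closed form gives 38. They agree.
Inductive step: suppose the statement holds for some i ≥ 1, so A(i) = 2·7^i(i + 2) - 4.
Then A(i+1) = A(i) + (7^i(12i + 38)) = (2·7^i(i + 2) - 4) + (7^i(12i + 38)).
Simplifying, A(i+1) = 14·7^i·i + 42·7^i - 4 = 2·7^(i+1)((i+1) + 2) - 4,
which is the closed form with t = i+1.
This completes the induction.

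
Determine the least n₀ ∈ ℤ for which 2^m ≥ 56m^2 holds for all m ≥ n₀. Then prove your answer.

At m = 13: 8192 < 9464, so the inequality fails and n₀ ≥ 14. We prove 2^m ≥ 56m^2 for all m ≥ 14.
When m = 14: 2^m = 16384 and 56m^2 = 10976, so 16384 ≥ 10976.
Suppose the result is true for m = r, so 2^r ≥ 56r^2.
Then 2^(r + 1) = 2·(2^r) ≥ 2·(56r^2).
Also, for r ≥ 14 we have 2·(56r^2) ≥ 56(r+1)^2, since 2 ≥ (1 + 1/r)^2 for all r ≥ 14.
Combining, 2^(r + 1) ≥ 56(r+1)^2.
By the principle of mathematical induction, the result holds for all m ≥ 14.
Hence the smallest such n₀ is 14.

n₀ = 14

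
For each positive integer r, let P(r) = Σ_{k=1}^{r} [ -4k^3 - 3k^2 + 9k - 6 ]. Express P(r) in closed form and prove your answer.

P(r) = -r(r^3 + 3r^2 - 2r + 2)

We claim P(r) = -r(r^3 + 3r^2 - 2r + 2) for all r ≥ 1.
For the base case r = 1: P(1) = -4, and the closed form gives -4. They agree.
Suppose the result is true for r = k, so P(k) = k(-k^3 - 3k^2 + 2k - 2).
Then P(k+1) = P(k) + (-4k^3 - 15k^2 - 9k - 4) = (k(-k^3 - 3k^2 + 2k - 2)) + (-4k^3 - 15k^2 - 9k - 4).
Simplifying, P(k+1) = -(k + 1)(k^3 + 6k^2 + 7k + 4) = -(k+1)((k+1)^3 + 3(k+1)^2 - 2(k+1) + 2),
which is the closed form with r = k+1.
By induction, the statement is established for all r ≥ 1.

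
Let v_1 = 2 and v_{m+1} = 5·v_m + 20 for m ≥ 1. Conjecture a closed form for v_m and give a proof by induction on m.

v_m = 7·5^(m - 1) - 5

Computing the first terms: v_1 = 2, v_2 = 30, v_3 = 170. This suggests v_m = 7·5^(m - 1) - 5.
When m = 1: the formula gives 2 = 2 = v_1.
For the inductive step, assume it holds for an arbitrary r ≥ 1, so v_r = 7·5^(r - 1) - 5.
Then v_{r+1} = 5·v_r + 20 = 5·(7·5^(r - 1) - 5) + 20 = 7·5^r - 5 = 7·5^((r+1) - 1) - 5,
which is the claimed formula at m = r+1.
By the principle of mathematical induction, the result holds for all m ≥ 1.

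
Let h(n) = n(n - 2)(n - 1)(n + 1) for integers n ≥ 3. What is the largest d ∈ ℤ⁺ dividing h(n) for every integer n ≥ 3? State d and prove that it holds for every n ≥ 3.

Computing the first values: h(3) = 24 and h(4) = 120; gcd(24, 120) = 24, so d ≤ 24.
We prove 24 | n(n - 2)(n - 1)(n + 1) for all n ≥ 3 by induction on n.
For the base case n = 3: h(3) = 24 = 24·(1), so 24 | h(3).
Suppose the result is true for n = k, i.e. 24 | h(k). Then
h(k+1) − h(k) = (k-1)·k·(k+1)·(k+2) − (k-2)·(k-1)·k·(k+1) = (k-1)·k·(k+1)·[(k+2) − (k-2)] = 4·(k-1)·k·(k+1). The product of 3 consecutive integers is divisible by (3)! = 6, so h(k+1) − h(k) is divisible by 4·6 = 24. By the inductive hypothesis 24 | h(k), hence 24 | h(k+1).
By induction, the statement is established for all n ≥ 3.
Therefore the largest such d is 24.

d = 24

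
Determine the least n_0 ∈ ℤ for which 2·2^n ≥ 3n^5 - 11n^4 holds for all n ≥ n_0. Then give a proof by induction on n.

At n = 22: 8388608 < 12884080, so the inequality fails and n_0 ≥ 23. We prove 2·2^n ≥ 3n^5 - 11n^4 for all n ≥ 23.
For the base case n = 23: 2·2^n = 16777216 and 3n^5 - 11n^4 = 16230778, so 16777216 ≥ 16230778.
Suppose the result is true for n = j, so 2·2^j ≥ 3j^5 - 11j^4.
Then 2·2^(j + 1) = 2·(2·2^j) ≥ 2·(3j^5 - 11j^4).
Also, for j ≥ 23 we have 2·(3j^5 - 11j^4) ≥ 3(j+1)^5 - 11(j+1)^4, since 2·(3j^5 - 11j^4) − (3(j+1)^5 - 11(j+1)^4) = 3j^5 - 26j^4 + 14j^3 + 36j^2 + 29j + 8, which is nonnegative for all j ≥ 23.
Combining, 2·2^(j + 1) ≥ 3(j+1)^5 - 11(j+1)^4.
Hence, by induction on n, the claim holds for every n ≥ 23.
Hence the smallest such n_0 is 23.

n_0 = 23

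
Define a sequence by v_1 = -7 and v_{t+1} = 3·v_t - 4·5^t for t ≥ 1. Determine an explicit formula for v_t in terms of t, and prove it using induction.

Computing the first terms: v_1 = -7, v_2 = -41, v_3 = -223. This suggests v_t = 3^t - 2·5^t.
For the base case t = 1: the formula gives -7 = -7 = v_1.
Suppose the result is true for t = r, so v_r = 3^r - 2·5^r.
Then v_{r+1} = 3·v_r - 4·5^r = 3·(3^r - 2·5^r) - 4·5^r = 3^(r + 1) - 2·5^(r + 1),
which is the claimed formula at t = r+1.
This completes the induction.

v_t = 3^t - 2·5^t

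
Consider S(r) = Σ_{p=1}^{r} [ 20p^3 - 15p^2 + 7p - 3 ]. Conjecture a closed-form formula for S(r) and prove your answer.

S(r) = r(5r^3 + 5r^2 + r - 2)

We claim S(r) = r(5r^3 + 5r^2 + r - 2) for all r ≥ 1.
For the base case r = 1: S(1) = 9, and the closed form gives 9. They agree.
Suppose the result is true for r = p, so S(p) = p(5p^3 + 5p^2 + p - 2).
Then S(p+1) = S(p) + (20p^3 + 45p^2 + 37p + 9) = (p(5p^3 + 5p^2 + p - 2)) + (20p^3 + 45p^2 + 37p + 9).
Simplifying, S(p+1) = (p + 1)(5p^3 + 20p^2 + 26p + 9) = (p+1)(5(p+1)^3 + 5(p+1)^2 + (p+1) - 2),
which is the closed form with r = p+1.
By induction, the statement is established for all r ≥ 1.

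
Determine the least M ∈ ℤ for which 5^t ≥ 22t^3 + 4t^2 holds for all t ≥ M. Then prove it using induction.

At t = 4: 625 < 1472, so the inequality fails and M ≥ 5. We prove 5^t ≥ 22t^3 + 4t^2 for all t ≥ 5.
When t = 5: 5^t = 3125 and 22t^3 + 4t^2 = 2850, so 3125 ≥ 2850.
Suppose the result is true for t = p, so 5^p ≥ 22p^3 + 4p^2.
Then 5^(p + 1) = 5·(5^p) ≥ 5·(22p^3 + 4p^2).
Also, for p ≥ 5 we have 5·(22p^3 + 4p^2) ≥ 22(p+1)^3 + 4(p+1)^2, since 5·(22p^3 + 4p^2) − (22(p+1)^3 + 4(p+1)^2) = 88p^3 - 50p^2 - 74p - 26, which is nonnegative for all p ≥ 5.
Combining, 5^(p + 1) ≥ 22(p+1)^3 + 4(p+1)^2.
By induction, the statement is established for all t ≥ 5.
Hence the smallest such M is 5.

M = 5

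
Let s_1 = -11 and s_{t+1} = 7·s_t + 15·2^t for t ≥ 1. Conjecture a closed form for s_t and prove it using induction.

s_t = -3·2^t - 5·7^(t - 1)

Computing the first terms: s_1 = -11, s_2 = -47, s_3 = -269. This suggests s_t = -3·2^t - 5·7^(t - 1).
For the base case t = 1: the formula gives -11 = -11 = s_1.
For the inductive step, assume it holds for an arbitrary r ≥ 1, so s_r = -3·2^r - 5·7^(r - 1).
Then s_{r+1} = 7·s_r + 15·2^r = 7·(-3·2^r - 5·7^(r - 1)) + 15·2^r = -3·2^(r + 1) - 5·7^r = -3·2^(r+1) - 5·7^((r+1) - 1),
which is the claimed formula at t = r+1.
This completes the induction.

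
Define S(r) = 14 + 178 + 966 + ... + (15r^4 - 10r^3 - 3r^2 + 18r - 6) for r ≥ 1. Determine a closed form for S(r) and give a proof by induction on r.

We claim S(r) = r(3r^4 + 5r^3 - r^2 + 5r + 2) for all r ≥ 1.
Base step (r = 1): S(1) = 14, and the closed form gives 14. They agree.
For the inductive step, assume it holds for an arbitrary j ≥ 1, so S(j) = j(3j^4 + 5j^3 - j^2 + 5j + 2).
Then S(j+1) = S(j) + (15j^4 + 50j^3 + 57j^2 + 42j + 14) = (j(3j^4 + 5j^3 - j^2 + 5j + 2)) + (15j^4 + 50j^3 + 57j^2 + 42j + 14).
Simplifying, S(j+1) = (j + 1)(3j^4 + 17j^3 + 32j^2 + 30j + 14) = (j+1)(3(j+1)^4 + 5(j+1)^3 - (j+1)^2 + 5(j+1) + 2),
which is the closed form with r = j+1.
This completes the induction.

S(r) = r(3r^4 + 5r^3 - r^2 + 5r + 2)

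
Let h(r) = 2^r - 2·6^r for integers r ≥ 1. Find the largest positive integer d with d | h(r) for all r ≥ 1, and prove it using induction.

d = 2

Computing the first values: h(1) = -10 and h(2) = -68; gcd(-10, -68) = 2, so d ≤ 2.
We prove 2 | 2^r - 2·6^r for all r ≥ 1 by induction on r.
Base step (r = 1): h(1) = -10 = 2·(-5), so 2 | h(1).
For the inductive step, assume it holds for an arbitrary j ≥ 1, i.e. 2 | h(j). Then
h(j+1) − 6·h(j) = (2^(j+1) - 2·6^(j+1)) − 6·(2^j - 2·6^j) = (1)·2^j·(2 − 6) = (-4)·2^j. Since 2 | h(j) by the inductive hypothesis, 2 | 6·h(j); and 2 | -4 since -4 = 2·-2. Therefore 2 | h(j+1).
This completes the induction.
Therefore the largest such d is 2.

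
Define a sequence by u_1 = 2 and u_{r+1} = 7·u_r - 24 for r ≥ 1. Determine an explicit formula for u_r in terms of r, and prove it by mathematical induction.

u_r = -2·7^(r - 1) + 4

Computing the first terms: u_1 = 2, u_2 = -10, u_3 = -94. This suggests u_r = -2·7^(r - 1) + 4.
Base case (r = 1): the formula gives 2 = 2 = u_1.
Suppose the result is true for r = p, so u_p = -2·7^(p - 1) + 4.
Then u_{p+1} = 7·u_p - 24 = 7·(-2·7^(p - 1) + 4) - 24 = -2·7^p + 4 = -2·7^((p+1) - 1) + 4,
which is the claimed formula at r = p+1.
By the principle of mathematical induction, the result holds for all r ≥ 1.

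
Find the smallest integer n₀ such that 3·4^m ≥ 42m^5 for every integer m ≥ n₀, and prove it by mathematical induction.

At m = 10: 3145728 < 4200000, so the inequality fails and n₀ ≥ 11. We prove 3·4^m ≥ 42m^5 for all m ≥ 11.
When m = 11: 3·4^m = 12582912 and 42m^5 = 6764142, so 12582912 ≥ 6764142.
Inductive step: suppose the statement holds for some r ≥ 11, so 3·4^r ≥ 42r^5.
Then 3·4^(r + 1) = 4·(3·4^r) ≥ 4·(42r^5).
Also, for r ≥ 11 we have 4·(42r^5) ≥ 42(r+1)^5, since 4 ≥ (1 + 1/r)^5 for all r ≥ 11.
Combining, 3·4^(r + 1) ≥ 42(r+1)^5.
This completes the induction.
Hence the smallest such n₀ is 11.

n₀ = 11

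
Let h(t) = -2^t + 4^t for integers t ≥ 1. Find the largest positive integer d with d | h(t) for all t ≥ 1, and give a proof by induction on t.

d = 2

Computing the first values: h(1) = 2 and h(2) = 12; gcd(2, 12) = 2, so d ≤ 2.
We prove 2 | -2^t + 4^t for all t ≥ 1 by induction on t.
When t = 1: h(1) = 2 = 2·(1), so 2 | h(1).
Inductive step: assume the claim holds for t = i, i.e. 2 | h(i). Then
4^{i+1} − 2^{i+1} = 4·4^i − 2·2^i = 4·(4^i − 2^i) + (2)·2^i. The first term is divisible by 2 by the inductive hypothesis, and the second term (2)·2^i is divisible by 2 since 2 | 2. Hence 2 | h(i+1).
By induction, the statement is established for all t ≥ 1.
Therefore the largest such d is 2.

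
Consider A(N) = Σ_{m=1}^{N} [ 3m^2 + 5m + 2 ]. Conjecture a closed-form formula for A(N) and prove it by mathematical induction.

We claim A(N) = N(N^2 + 4N + 5) for all N ≥ 1.
Base step (N = 1): A(1) = 10, and the closed form gives 10. They agree.
Suppose the result is true for N = m, so A(m) = m(m^2 + 4m + 5).
Then A(m+1) = A(m) + (3m^2 + 11m + 10) = (m(m^2 + 4m + 5)) + (3m^2 + 11m + 10).
Simplifying, A(m+1) = (m + 1)(m^2 + 6m + 10) = (m+1)((m+1)^2 + 4(m+1) + 5),
which is the closed form with N = m+1.
By the principle of mathematical induction, the result holds for all N ≥ 1.

A(N) = N(N^2 + 4N + 5)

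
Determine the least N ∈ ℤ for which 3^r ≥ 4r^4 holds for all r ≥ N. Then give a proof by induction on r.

At r = 9: 19683 < 26244, so the inequality fails and N ≥ 10. We prove 3^r ≥ 4r^4 for all r ≥ 10.
When r = 10: 3^r = 59049 and 4r^4 = 40000, so 59049 ≥ 40000.
Inductive step: suppose the statement holds for some j ≥ 10, so 3^j ≥ 4j^4.
Then 3^(j + 1) = 3·(3^j) ≥ 3·(4j^4).
Also, for j ≥ 10 we have 3·(4j^4) ≥ 4(j+1)^4, since 3 ≥ (1 + 1/j)^4 for all j ≥ 10.
Combining, 3^(j + 1) ≥ 4(j+1)^4.
By the principle of mathematical induction, the result holds for all r ≥ 10.
Hence the smallest such N is 10.

N = 10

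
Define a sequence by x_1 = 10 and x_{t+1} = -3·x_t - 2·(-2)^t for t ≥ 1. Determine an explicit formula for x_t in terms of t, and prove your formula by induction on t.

x_t = (-2)^(t + 1) - 2(-3)^t

Computing the first terms: x_1 = 10, x_2 = -26, x_3 = 70. This suggests x_t = (-2)^(t + 1) - 2(-3)^t.
Base case (t = 1): the formula gives 10 = 10 = x_1.
Suppose the result is true for t = p, so x_p = (-2)^(p + 1) - 2(-3)^p.
Then x_{p+1} = -3·x_p - 2·(-2)^p = -3·((-2)^(p + 1) - 2(-3)^p) - 2·(-2)^p = (-2)^(p + 2) - 2(-3)^(p + 1) = (-2)^((p+1) + 1) - 2(-3)^(p+1),
which is the claimed formula at t = p+1.
By induction, the statement is established for all t ≥ 1.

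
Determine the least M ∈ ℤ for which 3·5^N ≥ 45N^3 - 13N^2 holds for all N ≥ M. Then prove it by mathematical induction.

At N = 4: 1875 < 2672, so the inequality fails and M ≥ 5. We prove 3·5^N ≥ 45N^3 - 13N^2 for all N ≥ 5.
Base step (N = 5): 3·5^N = 9375 and 45N^3 - 13N^2 = 5300, so 9375 ≥ 5300.
For the inductive step, assume it holds for an arbitrary i ≥ 5, so 3·5^i ≥ 45i^3 - 13i^2.
Then 3·5^(i + 1) = 5·(3·5^i) ≥ 5·(45i^3 - 13i^2).
Also, for i ≥ 5 we have 5·(45i^3 - 13i^2) ≥ 45(i+1)^3 - 13(i+1)^2, since 5·(45i^3 - 13i^2) − (45(i+1)^3 - 13(i+1)^2) = 180i^3 - 187i^2 - 109i - 32, which is nonnegative for all i ≥ 5.
Combining, 3·5^(i + 1) ≥ 45(i+1)^3 - 13(i+1)^2.
By induction, the statement is established for all N ≥ 5.
Hence the smallest such M is 5.

M = 5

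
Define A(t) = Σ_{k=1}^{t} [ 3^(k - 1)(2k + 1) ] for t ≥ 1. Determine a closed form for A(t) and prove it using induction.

We claim A(t) = 3^t·t for all t ≥ 1.
When t = 1: A(1) = 3, and the closed form gives 3. They agree.
For the inductive step, assume it holds for an arbitrary k ≥ 1, so A(k) = 3^k·k.
Then A(k+1) = A(k) + (3^k(2k + 3)) = (3^k·k) + (3^k(2k + 3)).
Simplifying, A(k+1) = 3^(k + 1)(k + 1) = 3^(k+1)·(k+1),
which is the closed form with t = k+1.
Hence, by induction on t, the claim holds for every t ≥ 1.

A(t) = 3^t·t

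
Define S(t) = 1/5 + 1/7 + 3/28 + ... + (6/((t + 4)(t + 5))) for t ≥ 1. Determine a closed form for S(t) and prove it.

S(t) = 6t/(5(t + 5))

We claim S(t) = 6t/(5(t + 5)) for all t ≥ 1.
Base step (t = 1): S(1) = 1/5, and the closed form gives 1/5. They agree.
Suppose the result is true for t = p, so S(p) = 6p/(5(p + 5)).
Then S(p+1) = S(p) + (6/((p + 5)(p + 6))) = (6p/(5(p + 5))) + (6/((p + 5)(p + 6))).
Simplifying, S(p+1) = 6(p + 1)/(5(p + 6)) = 6(p+1)/(5((p+1) + 5)),
which is the closed form with t = p+1.
Hence, by induction on t, the claim holds for every t ≥ 1.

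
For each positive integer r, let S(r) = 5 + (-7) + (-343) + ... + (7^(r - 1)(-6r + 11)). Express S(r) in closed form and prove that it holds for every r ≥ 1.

We claim S(r) = 7^r(-r + 2) - 2 for all r ≥ 1.
Base step (r = 1): S(1) = 5, and the closed form gives 5. They agree.
For the inductive step, assume it holds for an arbitrary k ≥ 1, so S(k) = 7^k(-k + 2) - 2.
Then S(k+1) = S(k) + (7^k(-6k + 5)) = (7^k(-k + 2) - 2) + (7^k(-6k + 5)).
Simplifying, S(k+1) = -7^(k + 1)k + 7^(k + 1) - 2 = 7^(k+1)(-(k+1) + 2) - 2,
which is the closed form with r = k+1.
By induction, the statement is established for all r ≥ 1.

S(r) = 7^r(-r + 2) - 2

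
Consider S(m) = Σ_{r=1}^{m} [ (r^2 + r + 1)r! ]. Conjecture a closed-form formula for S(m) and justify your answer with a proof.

S(m) = (m + 1)(m + 1)! - 1

We claim S(m) = (m + 1)(m + 1)! - 1 for all m ≥ 1.
Base case (m = 1): S(1) = 3, and the closed form gives 3. They agree.
Inductive step: assume the claim holds for m = r, so S(r) = (r + 1)(r + 1)! - 1.
Then S(r+1) = S(r) + ((r^2 + 3r + 3)(r + 1)!) = ((r + 1)(r + 1)! - 1) + ((r^2 + 3r + 3)(r + 1)!).
Simplifying, S(r+1) = ((r+1) + 1)((r+1) + 1)! - 1,
which is the closed form with m = r+1.
By induction, the statement is established for all m ≥ 1.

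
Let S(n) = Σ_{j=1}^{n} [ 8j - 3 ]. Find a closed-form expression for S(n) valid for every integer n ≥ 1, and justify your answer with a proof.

We claim S(n) = n(4n + 1) for all n ≥ 1.
For the base case n = 1: S(1) = 5, and the closed form gives 5. They agree.
Inductive step: assume the claim holds for n = j, so S(j) = j(4j + 1).
Then S(j+1) = S(j) + (8j + 5) = (j(4j + 1)) + (8j + 5).
Simplifying, S(j+1) = (j + 1)(4j + 5) = (j+1)(4(j+1) + 1),
which is the closed form with n = j+1.
Hence, by induction on n, the claim holds for every n ≥ 1.

S(n) = n(4n + 1)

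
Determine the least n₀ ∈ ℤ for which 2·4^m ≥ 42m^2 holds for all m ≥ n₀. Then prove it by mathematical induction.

At m = 4: 512 < 672, so the inequality fails and n₀ ≥ 5. We prove 2·4^m ≥ 42m^2 for all m ≥ 5.
For the base case m = 5: 2·4^m = 2048 and 42m^2 = 1050, so 2048 ≥ 1050.
Inductive step: suppose the statement holds for some p ≥ 5, so 2·4^p ≥ 42p^2.
Then 2·4^(p + 1) = 4·(2·4^p) ≥ 4·(42p^2).
Also, for p ≥ 5 we have 4·(42p^2) ≥ 42(p+1)^2, since 4 ≥ (1 + 1/p)^2 for all p ≥ 5.
Combining, 2·4^(p + 1) ≥ 42(p+1)^2.
By induction, the statement is established for all m ≥ 5.
Hence the smallest such n₀ is 5.

n₀ = 5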